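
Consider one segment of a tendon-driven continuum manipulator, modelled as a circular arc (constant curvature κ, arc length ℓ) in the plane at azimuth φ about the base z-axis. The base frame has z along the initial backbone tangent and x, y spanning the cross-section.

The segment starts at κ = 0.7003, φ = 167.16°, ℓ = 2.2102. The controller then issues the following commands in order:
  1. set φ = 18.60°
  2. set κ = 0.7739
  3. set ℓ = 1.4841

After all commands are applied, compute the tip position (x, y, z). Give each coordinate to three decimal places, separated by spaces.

initial: κ=0.7003, φ=167.16°, ℓ=2.2102
cmd 1: set φ=18.60° → (κ,φ,ℓ)=(0.7003,18.60°,2.2102) → tip=(1.3223,0.4450,1.4276)
cmd 2: set κ=0.7739 → (κ,φ,ℓ)=(0.7739,18.60°,2.2102) → tip=(1.3952,0.4695,1.2796)
cmd 3: set ℓ=1.4841 → (κ,φ,ℓ)=(0.7739,18.60°,1.4841) → tip=(0.7228,0.2432,1.1787)

0.723 0.243 1.179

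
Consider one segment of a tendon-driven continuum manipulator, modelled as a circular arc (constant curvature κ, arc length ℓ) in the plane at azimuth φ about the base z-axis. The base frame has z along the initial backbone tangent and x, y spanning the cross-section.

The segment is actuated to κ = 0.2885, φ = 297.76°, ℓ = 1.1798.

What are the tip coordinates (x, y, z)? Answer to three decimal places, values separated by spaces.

θ = κ·ℓ = 0.2885 × 1.1798 = 0.34037 rad
ρ = (1 − cos θ)/κ = (1 − 0.94263)/0.2885 = 0.19885
z = sin θ / κ = 0.33384/0.2885 = 1.15715
x = ρ cos φ = 0.19885 × cos(297.76°) = 0.09262
y = ρ sin φ = 0.19885 × sin(297.76°) = -0.17597

0.093 -0.176 1.157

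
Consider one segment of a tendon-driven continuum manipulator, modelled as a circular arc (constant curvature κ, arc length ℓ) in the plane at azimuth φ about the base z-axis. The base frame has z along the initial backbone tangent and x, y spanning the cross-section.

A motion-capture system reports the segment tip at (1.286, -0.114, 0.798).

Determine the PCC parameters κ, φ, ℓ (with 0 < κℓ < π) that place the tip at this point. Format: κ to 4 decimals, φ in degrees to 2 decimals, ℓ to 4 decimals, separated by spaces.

ρ = √(x²+y²) = √(1.286² + -0.114²) = 1.29104
φ = atan2(y, x) mod 360° = atan2(-0.114, 1.286) = 354.9341°
|p|² = ρ² + z² = 1.29104² + 0.798² = 2.30360
κ = 2ρ / |p|² = 2×1.29104 / 2.30360 = 1.12089
θ = 2·atan2(ρ, z) = 2·atan2(1.29104, 0.798) = 2.03434 rad
ℓ = θ/κ = 2.03434/1.12089 = 1.81493

1.1209 354.93 1.8149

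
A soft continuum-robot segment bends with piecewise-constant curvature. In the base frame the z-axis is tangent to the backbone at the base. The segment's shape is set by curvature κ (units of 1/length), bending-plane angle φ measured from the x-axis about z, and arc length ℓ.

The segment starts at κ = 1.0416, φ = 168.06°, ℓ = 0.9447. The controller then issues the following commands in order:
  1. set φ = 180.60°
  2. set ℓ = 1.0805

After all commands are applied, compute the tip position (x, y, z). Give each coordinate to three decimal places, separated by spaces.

-0.546 -0.006 0.866

initial: κ=1.0416, φ=168.06°, ℓ=0.9447
cmd 1: set φ=180.60° → (κ,φ,ℓ)=(1.0416,180.60°,0.9447) → tip=(-0.4285,-0.0045,0.7995)
cmd 2: set ℓ=1.0805 → (κ,φ,ℓ)=(1.0416,180.60°,1.0805) → tip=(-0.5465,-0.0057,0.8664)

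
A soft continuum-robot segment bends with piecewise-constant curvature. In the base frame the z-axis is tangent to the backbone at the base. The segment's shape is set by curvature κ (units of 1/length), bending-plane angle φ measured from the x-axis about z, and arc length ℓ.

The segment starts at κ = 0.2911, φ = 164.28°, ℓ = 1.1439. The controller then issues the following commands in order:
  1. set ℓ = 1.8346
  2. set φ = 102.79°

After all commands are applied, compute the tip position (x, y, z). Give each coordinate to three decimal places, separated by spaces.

-0.106 0.466 1.749

initial: κ=0.2911, φ=164.28°, ℓ=1.1439
cmd 1: set ℓ=1.8346 → (κ,φ,ℓ)=(0.2911,164.28°,1.8346) → tip=(-0.4605,0.1296,1.7486)
cmd 2: set φ=102.79° → (κ,φ,ℓ)=(0.2911,102.79°,1.8346) → tip=(-0.1059,0.4665,1.7486)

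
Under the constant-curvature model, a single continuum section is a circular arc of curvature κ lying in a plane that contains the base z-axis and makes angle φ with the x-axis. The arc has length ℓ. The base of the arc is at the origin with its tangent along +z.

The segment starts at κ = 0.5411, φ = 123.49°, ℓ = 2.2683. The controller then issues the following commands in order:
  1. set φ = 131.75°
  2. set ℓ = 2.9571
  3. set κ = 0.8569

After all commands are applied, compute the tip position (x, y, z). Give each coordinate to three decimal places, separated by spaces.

initial: κ=0.5411, φ=123.49°, ℓ=2.2683
cmd 1: set φ=131.75° → (κ,φ,ℓ)=(0.5411,131.75°,2.2683) → tip=(-0.8163,0.9145,1.7402)
cmd 2: set ℓ=2.9571 → (κ,φ,ℓ)=(0.5411,131.75°,2.9571) → tip=(-1.2666,1.4192,1.8473)
cmd 3: set κ=0.8569 → (κ,φ,ℓ)=(0.8569,131.75°,2.9571) → tip=(-1.4151,1.5854,0.6663)

-1.415 1.585 0.666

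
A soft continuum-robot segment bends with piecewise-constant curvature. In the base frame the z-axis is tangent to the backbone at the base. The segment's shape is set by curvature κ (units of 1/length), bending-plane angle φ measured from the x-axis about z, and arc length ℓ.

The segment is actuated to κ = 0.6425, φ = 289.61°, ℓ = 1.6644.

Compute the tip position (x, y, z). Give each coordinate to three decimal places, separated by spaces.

0.271 -0.761 1.365

θ = κ·ℓ = 0.6425 × 1.6644 = 1.06938 rad
ρ = (1 − cos θ)/κ = (1 − 0.48067)/0.6425 = 0.80829
z = sin θ / κ = 0.87690/0.6425 = 1.36483
x = ρ cos φ = 0.80829 × cos(289.61°) = 0.27128
y = ρ sin φ = 0.80829 × sin(289.61°) = -0.76141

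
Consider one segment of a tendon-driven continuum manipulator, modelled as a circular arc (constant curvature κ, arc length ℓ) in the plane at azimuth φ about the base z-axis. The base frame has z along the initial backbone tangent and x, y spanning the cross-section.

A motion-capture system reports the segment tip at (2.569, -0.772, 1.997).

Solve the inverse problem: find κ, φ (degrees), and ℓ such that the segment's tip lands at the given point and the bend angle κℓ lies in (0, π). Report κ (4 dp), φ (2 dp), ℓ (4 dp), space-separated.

0.4797 343.27 3.8809

ρ = √(x²+y²) = √(2.569² + -0.772²) = 2.68249
φ = atan2(y, x) mod 360° = atan2(-0.772, 2.569) = 343.2742°
|p|² = ρ² + z² = 2.68249² + 1.997² = 11.18375
κ = 2ρ / |p|² = 2×2.68249 / 11.18375 = 0.47971
θ = 2·atan2(ρ, z) = 2·atan2(2.68249, 1.997) = 1.86170 rad
ℓ = θ/κ = 1.86170/0.47971 = 3.88088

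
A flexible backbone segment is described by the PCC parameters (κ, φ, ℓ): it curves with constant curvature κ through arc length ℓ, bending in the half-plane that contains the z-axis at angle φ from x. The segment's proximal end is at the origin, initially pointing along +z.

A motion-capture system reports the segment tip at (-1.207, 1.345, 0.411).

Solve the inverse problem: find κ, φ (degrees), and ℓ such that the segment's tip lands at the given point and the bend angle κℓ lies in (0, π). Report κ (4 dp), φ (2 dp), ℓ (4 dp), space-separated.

1.0523 131.90 2.5605

ρ = √(x²+y²) = √(-1.207² + 1.345²) = 1.80717
φ = atan2(y, x) mod 360° = atan2(1.345, -1.207) = 131.9047°
|p|² = ρ² + z² = 1.80717² + 0.411² = 3.43480
κ = 2ρ / |p|² = 2×1.80717 / 3.43480 = 1.05227
θ = 2·atan2(ρ, z) = 2·atan2(1.80717, 0.411) = 2.69435 rad
ℓ = θ/κ = 2.69435/1.05227 = 2.56050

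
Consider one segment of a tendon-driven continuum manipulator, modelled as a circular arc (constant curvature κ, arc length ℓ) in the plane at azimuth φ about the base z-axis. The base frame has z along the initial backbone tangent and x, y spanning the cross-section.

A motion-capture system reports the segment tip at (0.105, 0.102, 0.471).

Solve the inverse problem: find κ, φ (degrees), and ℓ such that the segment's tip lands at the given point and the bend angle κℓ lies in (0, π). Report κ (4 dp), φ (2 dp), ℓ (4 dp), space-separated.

ρ = √(x²+y²) = √(0.105² + 0.102²) = 0.14639
φ = atan2(y, x) mod 360° = atan2(0.102, 0.105) = 44.1697°
|p|² = ρ² + z² = 0.14639² + 0.471² = 0.24327
κ = 2ρ / |p|² = 2×0.14639 / 0.24327 = 1.20349
θ = 2·atan2(ρ, z) = 2·atan2(0.14639, 0.471) = 0.60267 rad
ℓ = θ/κ = 0.60267/1.20349 = 0.50077

1.2035 44.17 0.5008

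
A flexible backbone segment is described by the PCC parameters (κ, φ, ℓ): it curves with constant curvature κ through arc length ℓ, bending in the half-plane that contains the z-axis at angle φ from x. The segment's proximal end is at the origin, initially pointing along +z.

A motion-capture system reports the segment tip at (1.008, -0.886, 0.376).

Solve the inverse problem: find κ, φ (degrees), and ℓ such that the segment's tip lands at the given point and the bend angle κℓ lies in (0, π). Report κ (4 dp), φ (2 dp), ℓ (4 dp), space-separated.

ρ = √(x²+y²) = √(1.008² + -0.886²) = 1.34204
φ = atan2(y, x) mod 360° = atan2(-0.886, 1.008) = 318.6856°
|p|² = ρ² + z² = 1.34204² + 0.376² = 1.94244
κ = 2ρ / |p|² = 2×1.34204 / 1.94244 = 1.38181
θ = 2·atan2(ρ, z) = 2·atan2(1.34204, 0.376) = 2.59526 rad
ℓ = θ/κ = 2.59526/1.38181 = 1.87816

1.3818 318.69 1.8782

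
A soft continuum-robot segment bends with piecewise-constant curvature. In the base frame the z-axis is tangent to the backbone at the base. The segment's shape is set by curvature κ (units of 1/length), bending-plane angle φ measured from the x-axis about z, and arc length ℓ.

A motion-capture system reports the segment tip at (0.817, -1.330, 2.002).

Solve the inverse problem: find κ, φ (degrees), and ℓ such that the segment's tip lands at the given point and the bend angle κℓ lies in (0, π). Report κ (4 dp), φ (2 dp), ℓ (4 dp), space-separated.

ρ = √(x²+y²) = √(0.817² + -1.330²) = 1.56089
φ = atan2(y, x) mod 360° = atan2(-1.330, 0.817) = 301.5618°
|p|² = ρ² + z² = 1.56089² + 2.002² = 6.44439
κ = 2ρ / |p|² = 2×1.56089 / 6.44439 = 0.48442
θ = 2·atan2(ρ, z) = 2·atan2(1.56089, 2.002) = 1.32444 rad
ℓ = θ/κ = 1.32444/0.48442 = 2.73408

0.4844 301.56 2.7341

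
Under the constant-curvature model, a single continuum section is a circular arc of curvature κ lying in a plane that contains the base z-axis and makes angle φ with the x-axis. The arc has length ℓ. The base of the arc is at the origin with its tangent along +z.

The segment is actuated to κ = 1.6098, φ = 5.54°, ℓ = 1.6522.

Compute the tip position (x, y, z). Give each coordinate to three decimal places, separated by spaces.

θ = κ·ℓ = 1.6098 × 1.6522 = 2.65971 rad
ρ = (1 − cos θ)/κ = (1 − -0.88612)/1.6098 = 1.17165
z = sin θ / κ = 0.46345/1.6098 = 0.28789
x = ρ cos φ = 1.17165 × cos(5.54°) = 1.16618
y = ρ sin φ = 1.17165 × sin(5.54°) = 0.11311

1.166 0.113 0.288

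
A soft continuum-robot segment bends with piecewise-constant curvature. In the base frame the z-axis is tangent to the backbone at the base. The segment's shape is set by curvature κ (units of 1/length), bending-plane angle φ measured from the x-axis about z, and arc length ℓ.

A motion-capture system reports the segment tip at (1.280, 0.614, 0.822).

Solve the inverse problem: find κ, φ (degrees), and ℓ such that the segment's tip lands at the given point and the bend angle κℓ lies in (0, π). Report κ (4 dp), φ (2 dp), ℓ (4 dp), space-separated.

ρ = √(x²+y²) = √(1.280² + 0.614²) = 1.41965
φ = atan2(y, x) mod 360° = atan2(0.614, 1.280) = 25.6265°
|p|² = ρ² + z² = 1.41965² + 0.822² = 2.69108
κ = 2ρ / |p|² = 2×1.41965 / 2.69108 = 1.05508
θ = 2·atan2(ρ, z) = 2·atan2(1.41965, 0.822) = 2.09190 rad
ℓ = θ/κ = 2.09190/1.05508 = 1.98270

1.0551 25.63 1.9827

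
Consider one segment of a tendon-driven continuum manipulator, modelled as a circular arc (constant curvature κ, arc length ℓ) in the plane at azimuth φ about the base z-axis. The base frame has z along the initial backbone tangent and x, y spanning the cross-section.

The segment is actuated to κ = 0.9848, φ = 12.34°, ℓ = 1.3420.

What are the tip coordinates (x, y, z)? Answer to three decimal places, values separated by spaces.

0.747 0.163 0.984

θ = κ·ℓ = 0.9848 × 1.3420 = 1.32160 rad
ρ = (1 − cos θ)/κ = (1 − 0.24662)/0.9848 = 0.76500
z = sin θ / κ = 0.96911/0.9848 = 0.98407
x = ρ cos φ = 0.76500 × cos(12.34°) = 0.74733
y = ρ sin φ = 0.76500 × sin(12.34°) = 0.16349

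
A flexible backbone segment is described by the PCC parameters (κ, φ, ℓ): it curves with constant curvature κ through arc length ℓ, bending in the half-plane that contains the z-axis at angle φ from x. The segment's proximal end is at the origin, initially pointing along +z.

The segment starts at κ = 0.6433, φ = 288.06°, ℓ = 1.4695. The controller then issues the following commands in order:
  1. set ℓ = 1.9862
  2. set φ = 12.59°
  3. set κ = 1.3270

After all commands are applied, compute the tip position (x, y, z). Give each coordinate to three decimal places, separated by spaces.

initial: κ=0.6433, φ=288.06°, ℓ=1.4695
cmd 1: set ℓ=1.9862 → (κ,φ,ℓ)=(0.6433,288.06°,1.9862) → tip=(0.3427,-1.0509,1.4882)
cmd 2: set φ=12.59° → (κ,φ,ℓ)=(0.6433,12.59°,1.9862) → tip=(1.0788,0.2409,1.4882)
cmd 3: set κ=1.3270 → (κ,φ,ℓ)=(1.3270,12.59°,1.9862) → tip=(1.3788,0.3079,0.3652)

1.379 0.308 0.365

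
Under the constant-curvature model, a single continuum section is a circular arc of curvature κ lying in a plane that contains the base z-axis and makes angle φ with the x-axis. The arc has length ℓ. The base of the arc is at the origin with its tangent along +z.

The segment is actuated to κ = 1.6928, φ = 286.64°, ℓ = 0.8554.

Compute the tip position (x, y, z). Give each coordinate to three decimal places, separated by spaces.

0.148 -0.497 0.586

θ = κ·ℓ = 1.6928 × 0.8554 = 1.44802 rad
ρ = (1 − cos θ)/κ = (1 − 0.12247)/1.6928 = 0.51839
z = sin θ / κ = 0.99247/1.6928 = 0.58629
x = ρ cos φ = 0.51839 × cos(286.64°) = 0.14845
y = ρ sin φ = 0.51839 × sin(286.64°) = -0.49668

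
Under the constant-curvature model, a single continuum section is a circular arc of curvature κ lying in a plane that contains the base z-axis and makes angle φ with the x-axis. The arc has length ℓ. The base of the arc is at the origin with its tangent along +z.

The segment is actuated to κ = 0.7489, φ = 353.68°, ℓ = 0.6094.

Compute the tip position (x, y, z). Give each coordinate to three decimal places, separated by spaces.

0.136 -0.015 0.588

θ = κ·ℓ = 0.7489 × 0.6094 = 0.45638 rad
ρ = (1 − cos θ)/κ = (1 − 0.89765)/0.7489 = 0.13666
z = sin θ / κ = 0.44070/0.7489 = 0.58846
x = ρ cos φ = 0.13666 × cos(353.68°) = 0.13583
y = ρ sin φ = 0.13666 × sin(353.68°) = -0.01504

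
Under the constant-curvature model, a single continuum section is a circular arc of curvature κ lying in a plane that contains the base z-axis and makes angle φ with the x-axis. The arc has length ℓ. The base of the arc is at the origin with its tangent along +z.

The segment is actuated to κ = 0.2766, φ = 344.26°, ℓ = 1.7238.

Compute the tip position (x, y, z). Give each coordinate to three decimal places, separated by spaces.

θ = κ·ℓ = 0.2766 × 1.7238 = 0.47680 rad
ρ = (1 − cos θ)/κ = (1 − 0.88847)/0.2766 = 0.40323
z = sin θ / κ = 0.45894/0.2766 = 1.65922
x = ρ cos φ = 0.40323 × cos(344.26°) = 0.38811
y = ρ sin φ = 0.40323 × sin(344.26°) = -0.10939

0.388 -0.109 1.659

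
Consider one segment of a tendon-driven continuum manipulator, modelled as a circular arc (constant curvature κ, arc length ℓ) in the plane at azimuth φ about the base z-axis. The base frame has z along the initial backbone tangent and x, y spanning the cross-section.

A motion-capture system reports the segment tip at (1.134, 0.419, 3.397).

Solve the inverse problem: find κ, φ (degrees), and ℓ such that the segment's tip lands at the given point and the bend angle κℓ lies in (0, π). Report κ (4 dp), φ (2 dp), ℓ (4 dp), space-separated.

0.1860 20.28 3.6769

ρ = √(x²+y²) = √(1.134² + 0.419²) = 1.20893
φ = atan2(y, x) mod 360° = atan2(0.419, 1.134) = 20.2787°
|p|² = ρ² + z² = 1.20893² + 3.397² = 13.00113
κ = 2ρ / |p|² = 2×1.20893 / 13.00113 = 0.18597
θ = 2·atan2(ρ, z) = 2·atan2(1.20893, 3.397) = 0.68381 rad
ℓ = θ/κ = 0.68381/0.18597 = 3.67693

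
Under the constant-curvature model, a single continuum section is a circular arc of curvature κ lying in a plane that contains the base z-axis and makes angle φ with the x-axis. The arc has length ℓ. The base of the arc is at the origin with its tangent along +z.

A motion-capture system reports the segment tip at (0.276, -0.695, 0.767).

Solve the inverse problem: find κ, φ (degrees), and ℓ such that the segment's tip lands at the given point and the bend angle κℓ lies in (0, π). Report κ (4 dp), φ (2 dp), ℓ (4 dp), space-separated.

1.3034 291.66 1.1857

ρ = √(x²+y²) = √(0.276² + -0.695²) = 0.74780
φ = atan2(y, x) mod 360° = atan2(-0.695, 0.276) = 291.6591°
|p|² = ρ² + z² = 0.74780² + 0.767² = 1.14749
κ = 2ρ / |p|² = 2×0.74780 / 1.14749 = 1.30336
θ = 2·atan2(ρ, z) = 2·atan2(0.74780, 0.767) = 1.54544 rad
ℓ = θ/κ = 1.54544/1.30336 = 1.18574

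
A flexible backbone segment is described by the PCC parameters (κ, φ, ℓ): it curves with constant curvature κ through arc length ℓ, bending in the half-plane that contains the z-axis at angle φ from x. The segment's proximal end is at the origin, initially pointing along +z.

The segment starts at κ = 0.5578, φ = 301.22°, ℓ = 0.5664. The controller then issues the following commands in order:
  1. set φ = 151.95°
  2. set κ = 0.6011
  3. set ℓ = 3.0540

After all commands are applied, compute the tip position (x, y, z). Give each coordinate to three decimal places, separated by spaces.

-1.853 0.987 1.606

initial: κ=0.5578, φ=301.22°, ℓ=0.5664
cmd 1: set φ=151.95° → (κ,φ,ℓ)=(0.5578,151.95°,0.5664) → tip=(-0.0783,0.0417,0.5570)
cmd 2: set κ=0.6011 → (κ,φ,ℓ)=(0.6011,151.95°,0.5664) → tip=(-0.0843,0.0449,0.5555)
cmd 3: set ℓ=3.0540 → (κ,φ,ℓ)=(0.6011,151.95°,3.0540) → tip=(-1.8527,0.9872,1.6056)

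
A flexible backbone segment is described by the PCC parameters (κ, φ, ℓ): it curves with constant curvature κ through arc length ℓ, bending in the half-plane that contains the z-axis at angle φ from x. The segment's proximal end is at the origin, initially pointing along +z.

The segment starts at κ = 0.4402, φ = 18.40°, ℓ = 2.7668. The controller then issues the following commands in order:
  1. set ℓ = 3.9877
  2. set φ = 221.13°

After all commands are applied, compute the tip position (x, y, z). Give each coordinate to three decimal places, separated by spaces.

initial: κ=0.4402, φ=18.40°, ℓ=2.7668
cmd 1: set ℓ=3.9877 → (κ,φ,ℓ)=(0.4402,18.40°,3.9877) → tip=(2.5512,0.8487,2.2331)
cmd 2: set φ=221.13° → (κ,φ,ℓ)=(0.4402,221.13°,3.9877) → tip=(-2.0251,-1.7685,2.2331)

-2.025 -1.769 2.233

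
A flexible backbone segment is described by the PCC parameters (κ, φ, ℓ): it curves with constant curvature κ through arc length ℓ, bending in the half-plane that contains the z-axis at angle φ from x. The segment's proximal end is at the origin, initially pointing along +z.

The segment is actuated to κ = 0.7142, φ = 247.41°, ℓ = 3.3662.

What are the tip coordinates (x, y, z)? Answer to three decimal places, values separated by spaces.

-0.936 -2.250 0.941

θ = κ·ℓ = 0.7142 × 3.3662 = 2.40414 rad
ρ = (1 − cos θ)/κ = (1 − -0.74018)/0.7142 = 2.43655
z = sin θ / κ = 0.67240/0.7142 = 0.94148
x = ρ cos φ = 2.43655 × cos(247.41°) = -0.93596
y = ρ sin φ = 2.43655 × sin(247.41°) = -2.24961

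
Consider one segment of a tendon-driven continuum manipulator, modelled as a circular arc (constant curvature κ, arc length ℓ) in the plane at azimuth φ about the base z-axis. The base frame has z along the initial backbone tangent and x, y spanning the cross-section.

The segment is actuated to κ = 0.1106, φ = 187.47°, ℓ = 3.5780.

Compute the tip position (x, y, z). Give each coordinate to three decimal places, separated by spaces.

-0.693 -0.091 3.485

θ = κ·ℓ = 0.1106 × 3.5780 = 0.39573 rad
ρ = (1 − cos θ)/κ = (1 − 0.92272)/0.1106 = 0.69876
z = sin θ / κ = 0.38548/0.1106 = 3.48534
x = ρ cos φ = 0.69876 × cos(187.47°) = -0.69283
y = ρ sin φ = 0.69876 × sin(187.47°) = -0.09084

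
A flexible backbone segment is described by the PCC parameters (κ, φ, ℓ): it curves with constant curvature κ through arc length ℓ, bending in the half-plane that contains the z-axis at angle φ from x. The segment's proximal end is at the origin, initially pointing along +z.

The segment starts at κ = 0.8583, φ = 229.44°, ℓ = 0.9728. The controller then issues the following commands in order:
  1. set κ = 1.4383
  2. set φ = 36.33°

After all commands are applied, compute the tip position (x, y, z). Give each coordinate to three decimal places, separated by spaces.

0.464 0.342 0.685

initial: κ=0.8583, φ=229.44°, ℓ=0.9728
cmd 1: set κ=1.4383 → (κ,φ,ℓ)=(1.4383,229.44°,0.9728) → tip=(-0.3749,-0.4380,0.6851)
cmd 2: set φ=36.33° → (κ,φ,ℓ)=(1.4383,36.33°,0.9728) → tip=(0.4645,0.3416,0.6851)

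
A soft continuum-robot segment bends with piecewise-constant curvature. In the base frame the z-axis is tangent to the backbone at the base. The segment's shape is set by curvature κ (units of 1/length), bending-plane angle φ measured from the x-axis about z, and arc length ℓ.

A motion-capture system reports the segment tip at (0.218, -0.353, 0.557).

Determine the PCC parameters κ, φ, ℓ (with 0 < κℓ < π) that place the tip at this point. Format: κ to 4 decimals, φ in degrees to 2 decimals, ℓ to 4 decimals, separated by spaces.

1.7202 301.70 0.7444

ρ = √(x²+y²) = √(0.218² + -0.353²) = 0.41489
φ = atan2(y, x) mod 360° = atan2(-0.353, 0.218) = 301.6980°
|p|² = ρ² + z² = 0.41489² + 0.557² = 0.48238
κ = 2ρ / |p|² = 2×0.41489 / 0.48238 = 1.72017
θ = 2·atan2(ρ, z) = 2·atan2(0.41489, 0.557) = 1.28041 rad
ℓ = θ/κ = 1.28041/1.72017 = 0.74435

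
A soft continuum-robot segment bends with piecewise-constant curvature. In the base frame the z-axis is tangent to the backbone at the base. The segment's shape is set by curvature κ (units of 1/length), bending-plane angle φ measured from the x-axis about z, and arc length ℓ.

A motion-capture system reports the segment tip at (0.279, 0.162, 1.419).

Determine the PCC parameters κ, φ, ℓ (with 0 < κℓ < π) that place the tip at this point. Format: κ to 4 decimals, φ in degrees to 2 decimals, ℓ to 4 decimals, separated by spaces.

ρ = √(x²+y²) = √(0.279² + 0.162²) = 0.32262
φ = atan2(y, x) mod 360° = atan2(0.162, 0.279) = 30.1414°
|p|² = ρ² + z² = 0.32262² + 1.419² = 2.11765
κ = 2ρ / |p|² = 2×0.32262 / 2.11765 = 0.30470
θ = 2·atan2(ρ, z) = 2·atan2(0.32262, 1.419) = 0.44712 rad
ℓ = θ/κ = 0.44712/0.30470 = 1.46741

0.3047 30.14 1.4674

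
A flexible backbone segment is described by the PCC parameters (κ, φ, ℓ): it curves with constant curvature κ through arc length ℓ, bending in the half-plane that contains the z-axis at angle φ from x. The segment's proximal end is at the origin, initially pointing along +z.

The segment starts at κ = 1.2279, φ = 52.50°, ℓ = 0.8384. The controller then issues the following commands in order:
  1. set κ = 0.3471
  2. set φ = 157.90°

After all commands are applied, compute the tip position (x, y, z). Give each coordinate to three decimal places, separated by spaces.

initial: κ=1.2279, φ=52.50°, ℓ=0.8384
cmd 1: set κ=0.3471 → (κ,φ,ℓ)=(0.3471,52.50°,0.8384) → tip=(0.0737,0.0961,0.8266)
cmd 2: set φ=157.90° → (κ,φ,ℓ)=(0.3471,157.90°,0.8384) → tip=(-0.1122,0.0456,0.8266)

-0.112 0.046 0.827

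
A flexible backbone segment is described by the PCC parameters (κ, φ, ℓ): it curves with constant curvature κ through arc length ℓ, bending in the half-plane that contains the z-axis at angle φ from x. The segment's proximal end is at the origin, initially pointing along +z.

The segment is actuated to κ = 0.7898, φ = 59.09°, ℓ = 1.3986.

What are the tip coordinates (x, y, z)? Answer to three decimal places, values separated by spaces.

θ = κ·ℓ = 0.7898 × 1.3986 = 1.10461 rad
ρ = (1 − cos θ)/κ = (1 − 0.44948)/0.7898 = 0.69704
z = sin θ / κ = 0.89329/0.7898 = 1.13103
x = ρ cos φ = 0.69704 × cos(59.09°) = 0.35806
y = ρ sin φ = 0.69704 × sin(59.09°) = 0.59804

0.358 0.598 1.131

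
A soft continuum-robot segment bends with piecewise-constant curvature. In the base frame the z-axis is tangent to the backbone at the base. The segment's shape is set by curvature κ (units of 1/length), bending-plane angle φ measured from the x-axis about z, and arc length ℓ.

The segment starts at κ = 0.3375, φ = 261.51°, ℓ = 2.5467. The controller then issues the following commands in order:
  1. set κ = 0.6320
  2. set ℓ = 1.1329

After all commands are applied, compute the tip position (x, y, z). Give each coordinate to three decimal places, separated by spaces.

-0.057 -0.384 1.039

initial: κ=0.3375, φ=261.51°, ℓ=2.5467
cmd 1: set κ=0.6320 → (κ,φ,ℓ)=(0.6320,261.51°,2.5467) → tip=(-0.2426,-1.6255,1.5811)
cmd 2: set ℓ=1.1329 → (κ,φ,ℓ)=(0.6320,261.51°,1.1329) → tip=(-0.0574,-0.3843,1.0386)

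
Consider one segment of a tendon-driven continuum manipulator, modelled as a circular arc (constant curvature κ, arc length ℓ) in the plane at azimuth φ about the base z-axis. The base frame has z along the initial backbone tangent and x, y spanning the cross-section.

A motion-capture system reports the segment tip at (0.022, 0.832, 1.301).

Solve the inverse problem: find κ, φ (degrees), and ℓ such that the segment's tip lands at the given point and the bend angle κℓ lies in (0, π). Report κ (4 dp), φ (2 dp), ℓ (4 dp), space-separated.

ρ = √(x²+y²) = √(0.022² + 0.832²) = 0.83229
φ = atan2(y, x) mod 360° = atan2(0.832, 0.022) = 88.4853°
|p|² = ρ² + z² = 0.83229² + 1.301² = 2.38531
κ = 2ρ / |p|² = 2×0.83229 / 2.38531 = 0.69785
θ = 2·atan2(ρ, z) = 2·atan2(0.83229, 1.301) = 1.13825 rad
ℓ = θ/κ = 1.13825/0.69785 = 1.63108

0.6978 88.49 1.6311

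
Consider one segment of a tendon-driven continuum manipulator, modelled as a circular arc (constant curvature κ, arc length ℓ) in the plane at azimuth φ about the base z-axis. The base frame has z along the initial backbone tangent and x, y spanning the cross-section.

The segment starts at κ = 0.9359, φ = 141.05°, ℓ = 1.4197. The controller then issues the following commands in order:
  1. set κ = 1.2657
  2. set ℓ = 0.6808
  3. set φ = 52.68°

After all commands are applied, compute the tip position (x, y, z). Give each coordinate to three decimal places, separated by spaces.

initial: κ=0.9359, φ=141.05°, ℓ=1.4197
cmd 1: set κ=1.2657 → (κ,φ,ℓ)=(1.2657,141.05°,1.4197) → tip=(-0.7522,0.6080,0.7700)
cmd 2: set ℓ=0.6808 → (κ,φ,ℓ)=(1.2657,141.05°,0.6808) → tip=(-0.2143,0.1733,0.5996)
cmd 3: set φ=52.68° → (κ,φ,ℓ)=(1.2657,52.68°,0.6808) → tip=(0.1671,0.2192,0.5996)

0.167 0.219 0.600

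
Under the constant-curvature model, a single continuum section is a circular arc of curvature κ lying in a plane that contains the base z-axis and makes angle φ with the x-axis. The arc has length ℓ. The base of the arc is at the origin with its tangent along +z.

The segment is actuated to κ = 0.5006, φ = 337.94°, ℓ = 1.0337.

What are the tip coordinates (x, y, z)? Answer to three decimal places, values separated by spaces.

θ = κ·ℓ = 0.5006 × 1.0337 = 0.51747 rad
ρ = (1 − cos θ)/κ = (1 − 0.86907)/0.5006 = 0.26154
z = sin θ / κ = 0.49468/0.5006 = 0.98818
x = ρ cos φ = 0.26154 × cos(337.94°) = 0.24239
y = ρ sin φ = 0.26154 × sin(337.94°) = -0.09823

0.242 -0.098 0.988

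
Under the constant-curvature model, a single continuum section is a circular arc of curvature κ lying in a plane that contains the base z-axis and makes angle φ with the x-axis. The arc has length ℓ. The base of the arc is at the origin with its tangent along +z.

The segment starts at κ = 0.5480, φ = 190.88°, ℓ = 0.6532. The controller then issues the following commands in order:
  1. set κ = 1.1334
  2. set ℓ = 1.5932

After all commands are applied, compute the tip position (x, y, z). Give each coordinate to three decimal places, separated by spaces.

-1.068 -0.205 0.858

initial: κ=0.5480, φ=190.88°, ℓ=0.6532
cmd 1: set κ=1.1334 → (κ,φ,ℓ)=(1.1334,190.88°,0.6532) → tip=(-0.2268,-0.0436,0.5951)
cmd 2: set ℓ=1.5932 → (κ,φ,ℓ)=(1.1334,190.88°,1.5932) → tip=(-1.0681,-0.2053,0.8581)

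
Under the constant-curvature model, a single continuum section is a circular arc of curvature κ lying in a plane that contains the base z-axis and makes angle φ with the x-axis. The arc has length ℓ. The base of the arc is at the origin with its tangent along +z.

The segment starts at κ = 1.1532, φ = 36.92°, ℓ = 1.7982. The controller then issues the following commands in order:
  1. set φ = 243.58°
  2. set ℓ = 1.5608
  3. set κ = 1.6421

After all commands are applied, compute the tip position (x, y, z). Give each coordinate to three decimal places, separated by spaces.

initial: κ=1.1532, φ=36.92°, ℓ=1.7982
cmd 1: set φ=243.58° → (κ,φ,ℓ)=(1.1532,243.58°,1.7982) → tip=(-0.5718,-1.1509,0.7598)
cmd 2: set ℓ=1.5608 → (κ,φ,ℓ)=(1.1532,243.58°,1.5608) → tip=(-0.4735,-0.9530,0.8445)
cmd 3: set κ=1.6421 → (κ,φ,ℓ)=(1.6421,243.58°,1.5608) → tip=(-0.4978,-1.0020,0.3330)

-0.498 -1.002 0.333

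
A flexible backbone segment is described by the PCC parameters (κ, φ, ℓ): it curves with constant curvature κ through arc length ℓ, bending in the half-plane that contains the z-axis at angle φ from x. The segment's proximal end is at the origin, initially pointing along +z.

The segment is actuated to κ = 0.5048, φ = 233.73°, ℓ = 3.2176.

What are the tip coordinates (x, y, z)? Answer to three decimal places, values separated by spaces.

θ = κ·ℓ = 0.5048 × 3.2176 = 1.62424 rad
ρ = (1 − cos θ)/κ = (1 − -0.05342)/0.5048 = 2.08681
z = sin θ / κ = 0.99857/0.5048 = 1.97815
x = ρ cos φ = 2.08681 × cos(233.73°) = -1.23454
y = ρ sin φ = 2.08681 × sin(233.73°) = -1.68247

-1.235 -1.682 1.978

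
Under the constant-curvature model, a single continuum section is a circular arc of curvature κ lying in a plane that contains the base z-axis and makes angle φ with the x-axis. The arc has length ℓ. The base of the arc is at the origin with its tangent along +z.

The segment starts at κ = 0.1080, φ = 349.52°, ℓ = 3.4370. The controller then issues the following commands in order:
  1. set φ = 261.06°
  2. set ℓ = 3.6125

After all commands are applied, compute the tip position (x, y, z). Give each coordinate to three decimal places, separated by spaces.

initial: κ=0.1080, φ=349.52°, ℓ=3.4370
cmd 1: set φ=261.06° → (κ,φ,ℓ)=(0.1080,261.06°,3.4370) → tip=(-0.0980,-0.6229,3.3586)
cmd 2: set ℓ=3.6125 → (κ,φ,ℓ)=(0.1080,261.06°,3.6125) → tip=(-0.1081,-0.6874,3.5215)

-0.108 -0.687 3.522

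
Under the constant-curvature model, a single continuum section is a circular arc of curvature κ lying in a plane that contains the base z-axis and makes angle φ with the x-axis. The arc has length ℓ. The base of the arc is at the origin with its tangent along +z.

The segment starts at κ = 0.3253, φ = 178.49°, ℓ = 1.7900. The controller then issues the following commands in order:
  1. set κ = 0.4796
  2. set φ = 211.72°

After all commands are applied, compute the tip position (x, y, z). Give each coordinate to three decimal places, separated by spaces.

-0.614 -0.380 1.578

initial: κ=0.3253, φ=178.49°, ℓ=1.7900
cmd 1: set κ=0.4796 → (κ,φ,ℓ)=(0.4796,178.49°,1.7900) → tip=(-0.7220,0.0190,1.5781)
cmd 2: set φ=211.72° → (κ,φ,ℓ)=(0.4796,211.72°,1.7900) → tip=(-0.6144,-0.3798,1.5781)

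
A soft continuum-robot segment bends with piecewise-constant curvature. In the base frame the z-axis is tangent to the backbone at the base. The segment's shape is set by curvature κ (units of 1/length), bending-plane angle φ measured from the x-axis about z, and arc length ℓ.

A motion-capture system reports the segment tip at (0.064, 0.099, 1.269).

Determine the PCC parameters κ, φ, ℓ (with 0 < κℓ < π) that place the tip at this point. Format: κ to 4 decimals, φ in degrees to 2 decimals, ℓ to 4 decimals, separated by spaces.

0.1452 57.12 1.2763

ρ = √(x²+y²) = √(0.064² + 0.099²) = 0.11789
φ = atan2(y, x) mod 360° = atan2(0.099, 0.064) = 57.1188°
|p|² = ρ² + z² = 0.11789² + 1.269² = 1.62426
κ = 2ρ / |p|² = 2×0.11789 / 1.62426 = 0.14516
θ = 2·atan2(ρ, z) = 2·atan2(0.11789, 1.269) = 0.18526 rad
ℓ = θ/κ = 0.18526/0.14516 = 1.27629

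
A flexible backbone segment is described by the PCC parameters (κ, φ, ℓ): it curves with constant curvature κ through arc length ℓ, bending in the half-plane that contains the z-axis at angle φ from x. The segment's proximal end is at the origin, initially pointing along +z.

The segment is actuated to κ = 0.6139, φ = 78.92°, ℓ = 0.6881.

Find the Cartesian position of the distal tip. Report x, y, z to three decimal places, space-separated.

θ = κ·ℓ = 0.6139 × 0.6881 = 0.42242 rad
ρ = (1 − cos θ)/κ = (1 − 0.91210)/0.6139 = 0.14319
z = sin θ / κ = 0.40997/0.6139 = 0.66782
x = ρ cos φ = 0.14319 × cos(78.92°) = 0.02752
y = ρ sin φ = 0.14319 × sin(78.92°) = 0.14052

0.028 0.141 0.668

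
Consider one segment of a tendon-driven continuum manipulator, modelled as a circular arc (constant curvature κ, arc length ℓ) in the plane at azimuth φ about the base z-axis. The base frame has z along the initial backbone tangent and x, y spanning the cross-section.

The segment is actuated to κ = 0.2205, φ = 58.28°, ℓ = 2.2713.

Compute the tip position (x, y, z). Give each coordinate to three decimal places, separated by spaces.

0.293 0.474 2.178

θ = κ·ℓ = 0.2205 × 2.2713 = 0.50082 rad
ρ = (1 − cos θ)/κ = (1 − 0.87719)/0.2205 = 0.55697
z = sin θ / κ = 0.48015/0.2205 = 2.17753
x = ρ cos φ = 0.55697 × cos(58.28°) = 0.29284
y = ρ sin φ = 0.55697 × sin(58.28°) = 0.47377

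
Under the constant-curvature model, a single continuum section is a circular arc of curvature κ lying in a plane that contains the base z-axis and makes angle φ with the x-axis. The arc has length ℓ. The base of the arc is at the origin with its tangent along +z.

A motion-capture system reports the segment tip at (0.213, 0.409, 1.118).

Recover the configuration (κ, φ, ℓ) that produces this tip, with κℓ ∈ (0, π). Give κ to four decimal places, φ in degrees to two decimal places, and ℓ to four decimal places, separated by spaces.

ρ = √(x²+y²) = √(0.213² + 0.409²) = 0.46114
φ = atan2(y, x) mod 360° = atan2(0.409, 0.213) = 62.4903°
|p|² = ρ² + z² = 0.46114² + 1.118² = 1.46257
κ = 2ρ / |p|² = 2×0.46114 / 1.46257 = 0.63059
θ = 2·atan2(ρ, z) = 2·atan2(0.46114, 1.118) = 0.78242 rad
ℓ = θ/κ = 0.78242/0.63059 = 1.24078

0.6306 62.49 1.2408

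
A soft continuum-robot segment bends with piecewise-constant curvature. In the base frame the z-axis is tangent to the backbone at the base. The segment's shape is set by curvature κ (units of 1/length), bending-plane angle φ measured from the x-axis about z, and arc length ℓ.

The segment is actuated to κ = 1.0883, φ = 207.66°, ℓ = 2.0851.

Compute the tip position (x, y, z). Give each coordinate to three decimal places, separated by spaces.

-1.337 -0.701 0.704

θ = κ·ℓ = 1.0883 × 2.0851 = 2.26921 rad
ρ = (1 − cos θ)/κ = (1 − -0.64301)/1.0883 = 1.50970
z = sin θ / κ = 0.76586/1.0883 = 0.70372
x = ρ cos φ = 1.50970 × cos(207.66°) = -1.33717
y = ρ sin φ = 1.50970 × sin(207.66°) = -0.70084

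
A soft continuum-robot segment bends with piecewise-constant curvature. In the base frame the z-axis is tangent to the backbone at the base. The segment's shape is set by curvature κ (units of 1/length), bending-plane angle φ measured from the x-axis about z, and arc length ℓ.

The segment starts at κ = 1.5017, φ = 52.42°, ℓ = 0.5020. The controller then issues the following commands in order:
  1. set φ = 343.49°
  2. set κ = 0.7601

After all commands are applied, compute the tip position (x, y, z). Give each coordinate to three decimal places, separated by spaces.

0.091 -0.027 0.490

initial: κ=1.5017, φ=52.42°, ℓ=0.5020
cmd 1: set φ=343.49° → (κ,φ,ℓ)=(1.5017,343.49°,0.5020) → tip=(0.1730,-0.0513,0.4558)
cmd 2: set κ=0.7601 → (κ,φ,ℓ)=(0.7601,343.49°,0.5020) → tip=(0.0907,-0.0269,0.4899)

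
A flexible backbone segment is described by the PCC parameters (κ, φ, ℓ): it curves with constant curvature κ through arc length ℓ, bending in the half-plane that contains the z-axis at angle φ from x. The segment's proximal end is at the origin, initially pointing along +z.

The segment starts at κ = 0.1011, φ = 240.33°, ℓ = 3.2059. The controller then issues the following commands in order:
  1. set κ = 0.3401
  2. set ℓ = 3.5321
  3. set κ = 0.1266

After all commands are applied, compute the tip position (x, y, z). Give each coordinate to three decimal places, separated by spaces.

initial: κ=0.1011, φ=240.33°, ℓ=3.2059
cmd 1: set κ=0.3401 → (κ,φ,ℓ)=(0.3401,240.33°,3.2059) → tip=(-0.7828,-1.3740,2.6074)
cmd 2: set ℓ=3.5321 → (κ,φ,ℓ)=(0.3401,240.33°,3.5321) → tip=(-0.9298,-1.6321,2.7418)
cmd 3: set κ=0.1266 → (κ,φ,ℓ)=(0.1266,240.33°,3.5321) → tip=(-0.3844,-0.6748,3.4156)

-0.384 -0.675 3.416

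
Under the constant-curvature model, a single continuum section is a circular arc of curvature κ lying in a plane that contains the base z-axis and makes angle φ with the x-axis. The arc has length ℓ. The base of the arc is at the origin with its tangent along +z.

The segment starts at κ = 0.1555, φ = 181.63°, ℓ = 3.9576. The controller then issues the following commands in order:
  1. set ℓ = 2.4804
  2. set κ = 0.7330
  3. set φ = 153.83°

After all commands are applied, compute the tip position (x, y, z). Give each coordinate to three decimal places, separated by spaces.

initial: κ=0.1555, φ=181.63°, ℓ=3.9576
cmd 1: set ℓ=2.4804 → (κ,φ,ℓ)=(0.1555,181.63°,2.4804) → tip=(-0.4723,-0.0134,2.4194)
cmd 2: set κ=0.7330 → (κ,φ,ℓ)=(0.7330,181.63°,2.4804) → tip=(-1.6976,-0.0483,1.3227)
cmd 3: set φ=153.83° → (κ,φ,ℓ)=(0.7330,153.83°,2.4804) → tip=(-1.5242,0.7490,1.3227)

-1.524 0.749 1.323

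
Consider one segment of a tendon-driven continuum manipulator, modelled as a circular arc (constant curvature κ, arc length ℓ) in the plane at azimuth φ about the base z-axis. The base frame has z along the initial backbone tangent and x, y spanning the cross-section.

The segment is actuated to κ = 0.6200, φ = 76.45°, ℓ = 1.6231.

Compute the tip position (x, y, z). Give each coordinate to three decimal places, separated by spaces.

θ = κ·ℓ = 0.6200 × 1.6231 = 1.00632 rad
ρ = (1 − cos θ)/κ = (1 − 0.53497)/0.6200 = 0.75005
z = sin θ / κ = 0.84487/0.6200 = 1.36269
x = ρ cos φ = 0.75005 × cos(76.45°) = 0.17573
y = ρ sin φ = 0.75005 × sin(76.45°) = 0.72917

0.176 0.729 1.363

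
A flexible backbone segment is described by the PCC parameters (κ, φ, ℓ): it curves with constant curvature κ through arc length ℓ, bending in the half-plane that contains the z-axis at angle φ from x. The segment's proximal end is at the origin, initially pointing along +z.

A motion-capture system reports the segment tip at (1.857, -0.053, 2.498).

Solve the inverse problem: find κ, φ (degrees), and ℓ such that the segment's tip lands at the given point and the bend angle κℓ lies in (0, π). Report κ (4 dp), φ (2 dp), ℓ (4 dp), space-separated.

ρ = √(x²+y²) = √(1.857² + -0.053²) = 1.85776
φ = atan2(y, x) mod 360° = atan2(-0.053, 1.857) = 358.3652°
|p|² = ρ² + z² = 1.85776² + 2.498² = 9.69126
κ = 2ρ / |p|² = 2×1.85776 / 9.69126 = 0.38339
θ = 2·atan2(ρ, z) = 2·atan2(1.85776, 2.498) = 1.27891 rad
ℓ = θ/κ = 1.27891/0.38339 = 3.33581

0.3834 358.37 3.3358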